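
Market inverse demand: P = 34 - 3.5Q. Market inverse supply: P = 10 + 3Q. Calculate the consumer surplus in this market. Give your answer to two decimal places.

23.86

Equilibrium: 34 - 3.5Q = 10 + 3Q, so Q* = 3.6923 and P* = 21.0769.
The demand choke price is 34, so CS = (1/2)(Q*)(34 - P*) = (1/2)(3.6923)(12.9231) = 23.858.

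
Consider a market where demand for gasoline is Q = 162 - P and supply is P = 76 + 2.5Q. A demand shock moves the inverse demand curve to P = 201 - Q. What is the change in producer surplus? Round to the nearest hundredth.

Rewriting demand in inverse form: P = 162 - Q.
Initial equilibrium: Q_0 = 24.5714, P_0 = 137.4286; CS_0 = (1/2)(24.5714)(24.5714) = 301.8776, PS_0 = (1/2)(24.5714)(61.4286) = 754.6939.
New equilibrium: 201 - Q = 76 + 2.5Q gives Q_1 = 35.7143, P_1 = 165.2857; CS_1 = 637.7551, PS_1 = 1594.3878.
Change in producer surplus = 1594.3878 - 754.6939 = 839.6939.

839.69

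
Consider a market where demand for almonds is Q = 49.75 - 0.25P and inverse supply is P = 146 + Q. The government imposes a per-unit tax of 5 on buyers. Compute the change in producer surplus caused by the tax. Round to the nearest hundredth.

-10.10

Rewriting demand in inverse form: P = 199 - 4Q.
Pre-tax equilibrium: 199 - 4Q = 146 + Q gives Q* = 10.6, P* = 156.6.
With the tax, buyers' net willingness to pay falls by 5: (199 - 5) - 4Q = 146 + Q, so Q_t = 9.6. Buyers pay P_b = 160.6; sellers receive P_s = P_b - 5 = 155.6.
Producers lose the trapezoid between P_s and P* out to Q_t plus the triangle from Q_t to Q*: change in PS = 46.08 - 56.18 = -10.1.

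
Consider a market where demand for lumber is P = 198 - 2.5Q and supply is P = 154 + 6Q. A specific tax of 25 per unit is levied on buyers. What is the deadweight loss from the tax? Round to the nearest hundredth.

Without the tax, 198 - 2.5Q = 154 + 6Q so Q* = 5.1765 and P* = 185.0588.
With the tax, buyers' net willingness to pay falls by 25: (198 - 25) - 2.5Q = 154 + 6Q, so Q_t = 2.2353. Buyers pay P_b = 192.4118; sellers receive P_s = P_b - 25 = 167.4118.
Deadweight loss is the triangle between the curves from Q_t to Q*: (1/2)(5.1765 - 2.2353)(25) = 36.7647.

36.76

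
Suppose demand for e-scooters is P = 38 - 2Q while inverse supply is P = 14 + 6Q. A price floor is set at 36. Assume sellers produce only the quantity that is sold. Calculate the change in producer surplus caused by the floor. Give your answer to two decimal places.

-8.00

Free-market equilibrium: 38 - 2Q = 14 + 6Q gives Q* = 3, P* = 32.
At the floor price 36, quantity demanded is (38 - 36)/2 = 1; demand is the short side, so Q = 1 trades at P = 36.
PS goes from (1/2)(3)(18) = 27 to 19 (computed as (36 - 14)(1) - (1/2)(6)(1)^2), a change of -8.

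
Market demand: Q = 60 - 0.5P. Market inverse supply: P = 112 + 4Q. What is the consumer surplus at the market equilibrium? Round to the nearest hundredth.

1.78

Rewriting demand in inverse form: P = 120 - 2Q.
Set 120 - 2Q = 112 + 4Q, which gives 8 = 6Q, so Q* = 1.3333 and P* = 120 - 2(1.3333) = 117.3333.
The demand choke price is 120, so CS = (1/2)(Q*)(120 - P*) = (1/2)(1.3333)(2.6667) = 1.7778.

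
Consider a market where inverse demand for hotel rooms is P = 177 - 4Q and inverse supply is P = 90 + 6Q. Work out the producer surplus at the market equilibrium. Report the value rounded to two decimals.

Set 177 - 4Q = 90 + 6Q, which gives 87 = 10Q, so Q* = 8.7 and P* = 177 - 4(8.7) = 142.2.
Producer surplus is the triangle above supply below P*: (1/2)(8.7)(142.2 - 90) = (1/2)(8.7)(52.2) = 227.07.

227.07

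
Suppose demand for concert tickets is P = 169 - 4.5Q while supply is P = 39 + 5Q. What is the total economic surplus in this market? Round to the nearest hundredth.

Equilibrium: 169 - 4.5Q = 39 + 5Q, so Q* = 13.6842 and P* = 107.4211.
CS = (1/2)(13.6842)(61.5789) = 421.3296 and PS = (1/2)(13.6842)(68.4211) = 468.144, so total surplus = 889.4737.

889.47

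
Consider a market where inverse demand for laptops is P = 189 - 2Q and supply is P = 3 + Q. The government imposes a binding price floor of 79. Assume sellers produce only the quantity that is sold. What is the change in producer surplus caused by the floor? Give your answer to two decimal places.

Free-market equilibrium: 189 - 2Q = 3 + Q gives Q* = 62, P* = 65.
At P = 79, buyers demand (189 - 79)/2 = 55 while sellers would supply more, so the quantity traded is 55 at price 79.
PS goes from (1/2)(62)(62) = 1922 to 2667.5 (computed as (79 - 3)(55) - (1/2)(1)(55)^2), a change of 745.5.

745.50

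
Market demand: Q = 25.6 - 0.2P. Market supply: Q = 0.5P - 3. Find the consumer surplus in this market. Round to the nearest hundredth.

Rewriting demand in inverse form: P = 128 - 5Q.
Rewriting supply in inverse form: P = 6 + 2Q.
Set 128 - 5Q = 6 + 2Q, which gives 122 = 7Q, so Q* = 17.4286 and P* = 128 - 5(17.4286) = 40.8571.
CS is the area between the demand curve and P* from 0 to Q*: (1/2)(17.4286)(87.1429) = 759.3878.

759.39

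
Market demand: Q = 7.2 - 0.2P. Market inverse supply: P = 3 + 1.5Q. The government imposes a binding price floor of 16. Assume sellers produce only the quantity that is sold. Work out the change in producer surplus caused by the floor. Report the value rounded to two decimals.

Rewriting demand in inverse form: P = 36 - 5Q.
Free-market equilibrium: 36 - 5Q = 3 + 1.5Q gives Q* = 5.0769, P* = 10.6154.
At P = 16, buyers demand (36 - 16)/5 = 4 while sellers would supply more, so the quantity traded is 4 at price 16.
PS goes from (1/2)(5.0769)(7.6154) = 19.3314 to 40 (computed as (16 - 3)(4) - (1/2)(1.5)(4)^2), a change of 20.6686.

20.67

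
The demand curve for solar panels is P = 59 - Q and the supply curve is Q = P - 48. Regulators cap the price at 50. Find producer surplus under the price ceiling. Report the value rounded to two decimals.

Rewriting supply in inverse form: P = 48 + Q.
Without the control, 59 - Q = 48 + Q so Q* = 5.5 and P* = 53.5.
At the ceiling price 50, quantity supplied is (50 - 48)/1 = 2; supply is the short side, so Q = 2 trades at P = 50.
PS is the triangle above supply below 50: (1/2)(2)(50 - 48) = 2.

2.00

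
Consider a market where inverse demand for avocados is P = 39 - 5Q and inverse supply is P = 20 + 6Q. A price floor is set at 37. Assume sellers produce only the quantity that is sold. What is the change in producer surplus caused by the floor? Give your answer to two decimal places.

Without the control, 39 - 5Q = 20 + 6Q so Q* = 1.7273 and P* = 30.3636.
At P = 37, buyers demand (39 - 37)/5 = 0.4 while sellers would supply more, so the quantity traded is 0.4 at price 37.
PS goes from (1/2)(1.7273)(10.3636) = 8.9504 to 6.32 (computed as (37 - 20)(0.4) - (1/2)(6)(0.4)^2), a change of -2.6304.

-2.63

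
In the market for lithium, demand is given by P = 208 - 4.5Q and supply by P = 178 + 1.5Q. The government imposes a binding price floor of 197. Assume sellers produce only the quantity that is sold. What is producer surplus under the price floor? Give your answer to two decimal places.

Without the control, 208 - 4.5Q = 178 + 1.5Q so Q* = 5 and P* = 185.5.
At P = 197, buyers demand (208 - 197)/4.5 = 2.4444 while sellers would supply more, so the quantity traded is 2.4444 at price 197.
The supply price at Q = 2.4444 is 181.6667. PS is the trapezoid between 197 and supply over [0, 2.4444]: (1/2)[(197 - 178) + (197 - 181.6667)](2.4444) = 41.963.

41.96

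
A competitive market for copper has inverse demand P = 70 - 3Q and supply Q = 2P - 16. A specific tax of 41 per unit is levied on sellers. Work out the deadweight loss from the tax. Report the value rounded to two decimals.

240.14

Rewriting supply in inverse form: P = 8 + 0.5Q.
Pre-tax equilibrium: 70 - 3Q = 8 + 0.5Q gives Q* = 17.7143, P* = 16.8571.
A tax on sellers shifts supply up by 41: 70 - 3Q = 8 + 0.5Q + 41, so Q_t = 6. Buyers pay P_b = 52; sellers receive P_s = P_b - 41 = 11.
The welfare triangle lost has base Q* - Q_t = 11.7143 and height t = 41, so DWL = (1/2)(11.7143)(41) = 240.1429.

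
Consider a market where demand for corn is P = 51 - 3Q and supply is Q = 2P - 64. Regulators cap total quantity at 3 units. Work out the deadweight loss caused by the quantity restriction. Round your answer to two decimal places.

10.32

Rewriting supply in inverse form: P = 32 + 0.5Q.
Unrestricted equilibrium: Q* = (51 - 32)/(3 + 0.5) = 5.4286.
At Q = 3 the demand price is 51 - 3(3) = 42 and the supply price is 32 + 0.5(3) = 33.5.
DWL = (1/2)(gap between curves at 3) x (Q* - 3) = (1/2)(8.5)(2.4286) = 10.3214.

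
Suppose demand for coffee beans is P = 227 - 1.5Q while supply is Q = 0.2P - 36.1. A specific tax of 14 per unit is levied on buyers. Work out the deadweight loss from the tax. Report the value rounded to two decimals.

Rewriting supply in inverse form: P = 180.5 + 5Q.
Pre-tax equilibrium: 227 - 1.5Q = 180.5 + 5Q gives Q* = 7.1538, P* = 216.2692.
With the tax, buyers' net willingness to pay falls by 14: (227 - 14) - 1.5Q = 180.5 + 5Q, so Q_t = 5. Buyers pay P_b = 219.5; sellers receive P_s = P_b - 14 = 205.5.
Deadweight loss is the triangle between the curves from Q_t to Q*: (1/2)(7.1538 - 5)(14) = 15.0769.

15.08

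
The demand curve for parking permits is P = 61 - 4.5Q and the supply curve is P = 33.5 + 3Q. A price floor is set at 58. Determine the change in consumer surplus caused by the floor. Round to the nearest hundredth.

Without the control, 61 - 4.5Q = 33.5 + 3Q so Q* = 3.6667 and P* = 44.5.
At the floor price 58, quantity demanded is (61 - 58)/4.5 = 0.6667; demand is the short side, so Q = 0.6667 trades at P = 58.
CS goes from (1/2)(3.6667)(16.5) = 30.25 to 1 (computed as (61 - 58)(0.6667) - (1/2)(4.5)(0.6667)^2), a change of -29.25.

-29.25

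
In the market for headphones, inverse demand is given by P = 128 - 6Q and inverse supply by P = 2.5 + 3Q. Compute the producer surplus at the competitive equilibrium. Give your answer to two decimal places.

291.67

Setting demand equal to supply, 125.5 = 9Q, so Q* = 13.9444 and P* = 44.3333.
The supply curve's price intercept is 2.5, so PS = (1/2)(Q*)(P* - 2.5) = (1/2)(13.9444)(41.8333) = 291.6713.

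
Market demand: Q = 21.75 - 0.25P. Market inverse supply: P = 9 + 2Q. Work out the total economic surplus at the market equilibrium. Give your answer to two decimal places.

507.00

Rewriting demand in inverse form: P = 87 - 4Q.
Equilibrium: 87 - 4Q = 9 + 2Q, so Q* = 13 and P* = 35.
CS = (1/2)(13)(52) = 338 and PS = (1/2)(13)(26) = 169, so total surplus = 507.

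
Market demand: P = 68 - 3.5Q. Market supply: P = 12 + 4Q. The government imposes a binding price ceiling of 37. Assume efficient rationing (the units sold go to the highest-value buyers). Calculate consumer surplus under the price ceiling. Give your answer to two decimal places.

Without the control, 68 - 3.5Q = 12 + 4Q so Q* = 7.4667 and P* = 41.8667.
At the ceiling price 37, quantity supplied is (37 - 12)/4 = 6.25; supply is the short side, so Q = 6.25 trades at P = 37.
The demand price at Q = 6.25 is 46.125. CS is the trapezoid between demand and 37 over [0, 6.25]: (1/2)[(68 - 37) + (46.125 - 37)](6.25) = 125.3906.

125.39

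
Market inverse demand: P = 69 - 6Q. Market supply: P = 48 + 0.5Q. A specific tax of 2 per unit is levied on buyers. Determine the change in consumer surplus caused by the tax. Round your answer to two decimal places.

Pre-tax equilibrium: 69 - 6Q = 48 + 0.5Q gives Q* = 3.2308, P* = 49.6154.
A tax on buyers shifts demand down by 2: (69 - 2) - 6Q = 48 + 0.5Q, so Q_t = 2.9231. Buyers pay P_b = 51.4615; sellers receive P_s = P_b - 2 = 49.4615.
CS falls from (1/2)(3.2308)(19.3846) = 31.3136 to (1/2)(2.9231)(17.5385) = 25.6331, a change of -5.6805.

-5.68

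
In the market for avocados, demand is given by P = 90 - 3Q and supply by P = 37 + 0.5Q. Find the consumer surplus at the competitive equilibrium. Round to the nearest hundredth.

Set 90 - 3Q = 37 + 0.5Q, which gives 53 = 3.5Q, so Q* = 15.1429 and P* = 90 - 3(15.1429) = 44.5714.
Consumer surplus is the triangle under demand above P*: (1/2)(15.1429)(90 - 44.5714) = (1/2)(15.1429)(45.4286) = 343.9592.

343.96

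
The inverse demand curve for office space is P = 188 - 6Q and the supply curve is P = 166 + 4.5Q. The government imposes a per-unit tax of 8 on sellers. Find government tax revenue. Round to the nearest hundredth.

Pre-tax equilibrium: 188 - 6Q = 166 + 4.5Q gives Q* = 2.0952, P* = 175.4286.
With the tax, sellers need 8 more per unit: 188 - 6Q = 166 + 4.5Q + 8, so Q_t = 1.3333. Buyers pay P_b = 180; sellers receive P_s = P_b - 8 = 172.
Tax revenue = t x Q_t = 8 x 1.3333 = 10.6667.

10.67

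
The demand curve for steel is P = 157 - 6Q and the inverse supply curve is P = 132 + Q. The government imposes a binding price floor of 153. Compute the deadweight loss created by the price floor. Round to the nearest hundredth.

29.53

Free-market equilibrium: 157 - 6Q = 132 + Q gives Q* = 3.5714, P* = 135.5714.
At the floor price 153, quantity demanded is (157 - 153)/6 = 0.6667; demand is the short side, so Q = 0.6667 trades at P = 153.
At Q = 0.6667 the demand price is 153 and the supply price is 132.6667. Deadweight loss is the triangle between the curves from 0.6667 to 3.5714: (1/2)(153 - 132.6667)(3.5714 - 0.6667) = 29.5317.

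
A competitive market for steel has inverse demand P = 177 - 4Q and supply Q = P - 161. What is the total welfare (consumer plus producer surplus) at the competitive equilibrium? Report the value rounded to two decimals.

25.60

Rewriting supply in inverse form: P = 161 + Q.
Equilibrium: 177 - 4Q = 161 + Q, so Q* = 3.2 and P* = 164.2.
Total surplus is the full triangle between the curves from 0 to Q*: (1/2)(3.2)(177 - 161) = 25.6.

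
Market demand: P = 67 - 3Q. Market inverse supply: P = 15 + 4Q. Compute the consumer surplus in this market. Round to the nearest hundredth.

82.78

Set 67 - 3Q = 15 + 4Q, which gives 52 = 7Q, so Q* = 7.4286 and P* = 67 - 3(7.4286) = 44.7143.
Consumer surplus is the triangle under demand above P*: (1/2)(7.4286)(67 - 44.7143) = (1/2)(7.4286)(22.2857) = 82.7755.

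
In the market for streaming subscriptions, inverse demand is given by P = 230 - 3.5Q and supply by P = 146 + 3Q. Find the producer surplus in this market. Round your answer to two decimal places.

250.51

Equilibrium: 230 - 3.5Q = 146 + 3Q, so Q* = 12.9231 and P* = 184.7692.
PS is the area between P* and the supply curve from 0 to Q*: (1/2)(12.9231)(38.7692) = 250.5089.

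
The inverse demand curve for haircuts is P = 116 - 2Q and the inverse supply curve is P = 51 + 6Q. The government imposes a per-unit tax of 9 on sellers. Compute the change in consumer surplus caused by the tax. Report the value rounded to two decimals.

Pre-tax equilibrium: 116 - 2Q = 51 + 6Q gives Q* = 8.125, P* = 99.75.
A tax on sellers shifts supply up by 9: 116 - 2Q = 51 + 6Q + 9, so Q_t = 7. Buyers pay P_b = 102; sellers receive P_s = P_b - 9 = 93.
CS falls from (1/2)(8.125)(16.25) = 66.0156 to (1/2)(7)(14) = 49, a change of -17.0156.

-17.02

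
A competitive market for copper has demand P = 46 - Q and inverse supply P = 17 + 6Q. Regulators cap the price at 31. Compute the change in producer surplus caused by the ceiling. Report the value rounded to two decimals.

Without the control, 46 - Q = 17 + 6Q so Q* = 4.1429 and P* = 41.8571.
At the ceiling price 31, quantity supplied is (31 - 17)/6 = 2.3333; supply is the short side, so Q = 2.3333 trades at P = 31.
PS goes from (1/2)(4.1429)(24.8571) = 51.4898 to 16.3333 (computed as (31 - 17)(2.3333) - (1/2)(6)(2.3333)^2), a change of -35.1565.

-35.16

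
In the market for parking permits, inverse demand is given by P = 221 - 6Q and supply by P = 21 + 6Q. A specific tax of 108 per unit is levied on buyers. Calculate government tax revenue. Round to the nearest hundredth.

828.00

Without the tax, 221 - 6Q = 21 + 6Q so Q* = 16.6667 and P* = 121.
With the tax, buyers' net willingness to pay falls by 108: (221 - 108) - 6Q = 21 + 6Q, so Q_t = 7.6667. Buyers pay P_b = 175; sellers receive P_s = P_b - 108 = 67.
Revenue is the tax times quantity traded: 108 x 7.6667 = 828.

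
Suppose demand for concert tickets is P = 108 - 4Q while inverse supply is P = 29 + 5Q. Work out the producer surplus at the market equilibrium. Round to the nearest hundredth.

192.62

Setting demand equal to supply, 79 = 9Q, so Q* = 8.7778 and P* = 72.8889.
PS is the area between P* and the supply curve from 0 to Q*: (1/2)(8.7778)(43.8889) = 192.6235.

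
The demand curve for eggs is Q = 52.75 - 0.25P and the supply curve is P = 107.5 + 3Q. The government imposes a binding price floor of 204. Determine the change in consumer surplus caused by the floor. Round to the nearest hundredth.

Rewriting demand in inverse form: P = 211 - 4Q.
Free-market equilibrium: 211 - 4Q = 107.5 + 3Q gives Q* = 14.7857, P* = 151.8571.
At the floor price 204, quantity demanded is (211 - 204)/4 = 1.75; demand is the short side, so Q = 1.75 trades at P = 204.
CS goes from (1/2)(14.7857)(59.1429) = 437.2347 to 6.125 (computed as (211 - 204)(1.75) - (1/2)(4)(1.75)^2), a change of -431.1097.

-431.11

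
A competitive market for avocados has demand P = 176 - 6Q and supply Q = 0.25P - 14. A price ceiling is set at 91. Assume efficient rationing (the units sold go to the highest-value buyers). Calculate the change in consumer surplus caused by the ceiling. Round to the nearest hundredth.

82.06

Rewriting supply in inverse form: P = 56 + 4Q.
Without the control, 176 - 6Q = 56 + 4Q so Q* = 12 and P* = 104.
At the ceiling price 91, quantity supplied is (91 - 56)/4 = 8.75; supply is the short side, so Q = 8.75 trades at P = 91.
CS goes from (1/2)(12)(72) = 432 to 514.0625 (computed as (176 - 91)(8.75) - (1/2)(6)(8.75)^2), a change of 82.0625.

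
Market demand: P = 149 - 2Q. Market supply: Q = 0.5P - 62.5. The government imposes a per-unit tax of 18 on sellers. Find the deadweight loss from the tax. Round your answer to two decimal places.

Rewriting supply in inverse form: P = 125 + 2Q.
Without the tax, 149 - 2Q = 125 + 2Q so Q* = 6 and P* = 137.
A tax on sellers shifts supply up by 18: 149 - 2Q = 125 + 2Q + 18, so Q_t = 1.5. Buyers pay P_b = 146; sellers receive P_s = P_b - 18 = 128.
The welfare triangle lost has base Q* - Q_t = 4.5 and height t = 18, so DWL = (1/2)(4.5)(18) = 40.5.

40.50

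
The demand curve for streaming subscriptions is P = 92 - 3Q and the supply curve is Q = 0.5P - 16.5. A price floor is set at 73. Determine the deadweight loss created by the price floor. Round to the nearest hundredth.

Rewriting supply in inverse form: P = 33 + 2Q.
Without the control, 92 - 3Q = 33 + 2Q so Q* = 11.8 and P* = 56.6.
At the floor price 73, quantity demanded is (92 - 73)/3 = 6.3333; demand is the short side, so Q = 6.3333 trades at P = 73.
At Q = 6.3333 the demand price is 73 and the supply price is 45.6667. Deadweight loss is the triangle between the curves from 6.3333 to 11.8: (1/2)(73 - 45.6667)(11.8 - 6.3333) = 74.7111.

74.71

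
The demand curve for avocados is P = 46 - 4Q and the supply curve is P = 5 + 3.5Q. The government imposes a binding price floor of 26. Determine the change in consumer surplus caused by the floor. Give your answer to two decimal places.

-9.77

Without the control, 46 - 4Q = 5 + 3.5Q so Q* = 5.4667 and P* = 24.1333.
At P = 26, buyers demand (46 - 26)/4 = 5 while sellers would supply more, so the quantity traded is 5 at price 26.
CS goes from (1/2)(5.4667)(21.8667) = 59.7689 to 50 (computed as (46 - 26)(5) - (1/2)(4)(5)^2), a change of -9.7689.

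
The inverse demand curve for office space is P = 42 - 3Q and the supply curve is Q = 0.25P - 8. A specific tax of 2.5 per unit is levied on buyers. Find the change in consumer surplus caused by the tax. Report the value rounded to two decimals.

Rewriting supply in inverse form: P = 32 + 4Q.
Pre-tax equilibrium: 42 - 3Q = 32 + 4Q gives Q* = 1.4286, P* = 37.7143.
A tax on buyers shifts demand down by 2.5: (42 - 2.5) - 3Q = 32 + 4Q, so Q_t = 1.0714. Buyers pay P_b = 38.7857; sellers receive P_s = P_b - 2.5 = 36.2857.
CS falls from (1/2)(1.4286)(4.2857) = 3.0612 to (1/2)(1.0714)(3.2143) = 1.7219, a change of -1.3393.

-1.34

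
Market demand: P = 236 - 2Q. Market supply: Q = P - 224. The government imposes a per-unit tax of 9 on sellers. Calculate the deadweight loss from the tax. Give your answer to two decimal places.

13.50

Rewriting supply in inverse form: P = 224 + Q.
Pre-tax equilibrium: 236 - 2Q = 224 + Q gives Q* = 4, P* = 228.
With the tax, sellers need 9 more per unit: 236 - 2Q = 224 + Q + 9, so Q_t = 1. Buyers pay P_b = 234; sellers receive P_s = P_b - 9 = 225.
The welfare triangle lost has base Q* - Q_t = 3 and height t = 9, so DWL = (1/2)(3)(9) = 13.5.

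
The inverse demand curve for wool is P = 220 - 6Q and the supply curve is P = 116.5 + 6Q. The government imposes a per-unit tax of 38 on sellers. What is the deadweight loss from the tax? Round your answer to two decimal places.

Without the tax, 220 - 6Q = 116.5 + 6Q so Q* = 8.625 and P* = 168.25.
With the tax, sellers need 38 more per unit: 220 - 6Q = 116.5 + 6Q + 38, so Q_t = 5.4583. Buyers pay P_b = 187.25; sellers receive P_s = P_b - 38 = 149.25.
Deadweight loss is the triangle between the curves from Q_t to Q*: (1/2)(8.625 - 5.4583)(38) = 60.1667.

60.17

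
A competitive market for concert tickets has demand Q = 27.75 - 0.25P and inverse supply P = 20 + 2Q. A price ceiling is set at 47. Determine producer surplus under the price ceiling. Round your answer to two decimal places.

182.25

Rewriting demand in inverse form: P = 111 - 4Q.
Free-market equilibrium: 111 - 4Q = 20 + 2Q gives Q* = 15.1667, P* = 50.3333.
At the ceiling price 47, quantity supplied is (47 - 20)/2 = 13.5; supply is the short side, so Q = 13.5 trades at P = 47.
PS is the triangle above supply below 47: (1/2)(13.5)(47 - 20) = 182.25.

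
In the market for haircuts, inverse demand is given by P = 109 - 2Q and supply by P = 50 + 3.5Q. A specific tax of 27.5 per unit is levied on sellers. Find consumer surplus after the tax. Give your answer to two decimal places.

Pre-tax equilibrium: 109 - 2Q = 50 + 3.5Q gives Q* = 10.7273, P* = 87.5455.
A tax on sellers shifts supply up by 27.5: 109 - 2Q = 50 + 3.5Q + 27.5, so Q_t = 5.7273. Buyers pay P_b = 97.5455; sellers receive P_s = P_b - 27.5 = 70.0455.
CS = (1/2)(Q_t)(109 - P_b) = (1/2)(5.7273)(11.4545) = 32.8017.

32.80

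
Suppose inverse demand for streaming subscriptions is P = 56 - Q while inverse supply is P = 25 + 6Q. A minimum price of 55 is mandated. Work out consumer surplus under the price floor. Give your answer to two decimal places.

0.50

Free-market equilibrium: 56 - Q = 25 + 6Q gives Q* = 4.4286, P* = 51.5714.
At P = 55, buyers demand (56 - 55)/1 = 1 while sellers would supply more, so the quantity traded is 1 at price 55.
CS is the triangle under demand above 55: (1/2)(1)(56 - 55) = 0.5.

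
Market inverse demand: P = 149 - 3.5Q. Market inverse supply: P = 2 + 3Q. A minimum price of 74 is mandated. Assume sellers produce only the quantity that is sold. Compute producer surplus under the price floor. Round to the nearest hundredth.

Without the control, 149 - 3.5Q = 2 + 3Q so Q* = 22.6154 and P* = 69.8462.
At the floor price 74, quantity demanded is (149 - 74)/3.5 = 21.4286; demand is the short side, so Q = 21.4286 trades at P = 74.
The supply price at Q = 21.4286 is 66.2857. PS is the trapezoid between 74 and supply over [0, 21.4286]: (1/2)[(74 - 2) + (74 - 66.2857)](21.4286) = 854.0816.

854.08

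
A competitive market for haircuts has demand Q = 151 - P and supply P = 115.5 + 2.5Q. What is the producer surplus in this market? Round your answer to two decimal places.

128.60

Rewriting demand in inverse form: P = 151 - Q.
Setting demand equal to supply, 35.5 = 3.5Q, so Q* = 10.1429 and P* = 140.8571.
PS is the area between P* and the supply curve from 0 to Q*: (1/2)(10.1429)(25.3571) = 128.5969.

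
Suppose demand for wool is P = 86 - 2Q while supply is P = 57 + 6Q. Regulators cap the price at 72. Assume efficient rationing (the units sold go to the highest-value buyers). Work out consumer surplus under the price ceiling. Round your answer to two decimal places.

28.75

Without the control, 86 - 2Q = 57 + 6Q so Q* = 3.625 and P* = 78.75.
At P = 72, sellers supply (72 - 57)/6 = 2.5 while buyers want more, so the quantity traded is 2.5 at price 72.
The demand price at Q = 2.5 is 81. CS is the trapezoid between demand and 72 over [0, 2.5]: (1/2)[(86 - 72) + (81 - 72)](2.5) = 28.75.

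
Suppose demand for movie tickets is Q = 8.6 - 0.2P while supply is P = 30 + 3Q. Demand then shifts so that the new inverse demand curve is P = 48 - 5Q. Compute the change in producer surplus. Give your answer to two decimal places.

Rewriting demand in inverse form: P = 43 - 5Q.
Initial equilibrium: Q_0 = 1.625, P_0 = 34.875; CS_0 = (1/2)(1.625)(8.125) = 6.6016, PS_0 = (1/2)(1.625)(4.875) = 3.9609.
New equilibrium: 48 - 5Q = 30 + 3Q gives Q_1 = 2.25, P_1 = 36.75; CS_1 = 12.6562, PS_1 = 7.5938.
Change in producer surplus = 7.5938 - 3.9609 = 3.6328.

3.63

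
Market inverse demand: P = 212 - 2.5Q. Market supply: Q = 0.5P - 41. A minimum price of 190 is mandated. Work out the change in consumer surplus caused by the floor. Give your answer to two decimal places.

-946.41

Rewriting supply in inverse form: P = 82 + 2Q.
Free-market equilibrium: 212 - 2.5Q = 82 + 2Q gives Q* = 28.8889, P* = 139.7778.
At the floor price 190, quantity demanded is (212 - 190)/2.5 = 8.8; demand is the short side, so Q = 8.8 trades at P = 190.
CS goes from (1/2)(28.8889)(72.2222) = 1043.2099 to 96.8 (computed as (212 - 190)(8.8) - (1/2)(2.5)(8.8)^2), a change of -946.4099.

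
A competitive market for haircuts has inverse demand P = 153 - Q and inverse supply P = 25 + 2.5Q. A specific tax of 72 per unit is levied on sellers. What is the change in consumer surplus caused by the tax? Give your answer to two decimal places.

-540.73

Without the tax, 153 - Q = 25 + 2.5Q so Q* = 36.5714 and P* = 116.4286.
With the tax, sellers need 72 more per unit: 153 - Q = 25 + 2.5Q + 72, so Q_t = 16. Buyers pay P_b = 137; sellers receive P_s = P_b - 72 = 65.
Consumers lose the trapezoid between P* and P_b out to Q_t plus the triangle from Q_t to Q*: change in CS = 128 - 668.7347 = -540.7347.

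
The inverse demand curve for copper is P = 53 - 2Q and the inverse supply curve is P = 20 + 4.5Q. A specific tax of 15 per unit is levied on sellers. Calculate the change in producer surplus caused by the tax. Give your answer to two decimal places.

-40.74

Pre-tax equilibrium: 53 - 2Q = 20 + 4.5Q gives Q* = 5.0769, P* = 42.8462.
With the tax, sellers need 15 more per unit: 53 - 2Q = 20 + 4.5Q + 15, so Q_t = 2.7692. Buyers pay P_b = 47.4615; sellers receive P_s = P_b - 15 = 32.4615.
PS falls from (1/2)(5.0769)(22.8462) = 57.9941 to (1/2)(2.7692)(12.4615) = 17.2544, a change of -40.7396.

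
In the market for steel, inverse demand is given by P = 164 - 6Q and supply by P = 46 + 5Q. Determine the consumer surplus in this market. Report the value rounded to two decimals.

345.22

Setting demand equal to supply, 118 = 11Q, so Q* = 10.7273 and P* = 99.6364.
Consumer surplus is the triangle under demand above P*: (1/2)(10.7273)(164 - 99.6364) = (1/2)(10.7273)(64.3636) = 345.2231.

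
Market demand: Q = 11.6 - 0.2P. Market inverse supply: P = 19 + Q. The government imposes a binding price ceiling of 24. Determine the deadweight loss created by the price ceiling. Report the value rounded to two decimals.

Rewriting demand in inverse form: P = 58 - 5Q.
Free-market equilibrium: 58 - 5Q = 19 + Q gives Q* = 6.5, P* = 25.5.
At P = 24, sellers supply (24 - 19)/1 = 5 while buyers want more, so the quantity traded is 5 at price 24.
The lost-trades triangle has base Q* - 5 = 1.5 and height equal to the gap between the curves at Q = 5, which is 33 - 24 = 9. DWL = (1/2)(1.5)(9) = 6.75.

6.75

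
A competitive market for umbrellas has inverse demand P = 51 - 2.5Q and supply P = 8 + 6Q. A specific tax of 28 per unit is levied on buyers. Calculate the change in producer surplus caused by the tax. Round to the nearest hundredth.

-67.43

Pre-tax equilibrium: 51 - 2.5Q = 8 + 6Q gives Q* = 5.0588, P* = 38.3529.
With the tax, buyers' net willingness to pay falls by 28: (51 - 28) - 2.5Q = 8 + 6Q, so Q_t = 1.7647. Buyers pay P_b = 46.5882; sellers receive P_s = P_b - 28 = 18.5882.
Producers lose the trapezoid between P_s and P* out to Q_t plus the triangle from Q_t to Q*: change in PS = 9.3426 - 76.7751 = -67.4325.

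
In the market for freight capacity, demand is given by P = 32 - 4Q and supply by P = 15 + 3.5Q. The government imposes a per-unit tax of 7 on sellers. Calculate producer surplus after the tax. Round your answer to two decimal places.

3.11

Pre-tax equilibrium: 32 - 4Q = 15 + 3.5Q gives Q* = 2.2667, P* = 22.9333.
A tax on sellers shifts supply up by 7: 32 - 4Q = 15 + 3.5Q + 7, so Q_t = 1.3333. Buyers pay P_b = 26.6667; sellers receive P_s = P_b - 7 = 19.6667.
Producer surplus is the triangle above supply below P_s: (1/2)(1.3333)(19.6667 - 15) = 3.1111.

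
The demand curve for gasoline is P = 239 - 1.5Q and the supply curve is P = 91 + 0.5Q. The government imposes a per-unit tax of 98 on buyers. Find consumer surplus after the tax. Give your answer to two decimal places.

468.75

Pre-tax equilibrium: 239 - 1.5Q = 91 + 0.5Q gives Q* = 74, P* = 128.
With the tax, buyers' net willingness to pay falls by 98: (239 - 98) - 1.5Q = 91 + 0.5Q, so Q_t = 25. Buyers pay P_b = 201.5; sellers receive P_s = P_b - 98 = 103.5.
Consumer surplus is the triangle under demand above P_b: (1/2)(25)(239 - 201.5) = 468.75.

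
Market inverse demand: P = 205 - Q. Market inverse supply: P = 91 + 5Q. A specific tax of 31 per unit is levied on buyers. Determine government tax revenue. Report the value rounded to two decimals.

Pre-tax equilibrium: 205 - Q = 91 + 5Q gives Q* = 19, P* = 186.
A tax on buyers shifts demand down by 31: (205 - 31) - Q = 91 + 5Q, so Q_t = 13.8333. Buyers pay P_b = 191.1667; sellers receive P_s = P_b - 31 = 160.1667.
Tax revenue = t x Q_t = 31 x 13.8333 = 428.8333.

428.83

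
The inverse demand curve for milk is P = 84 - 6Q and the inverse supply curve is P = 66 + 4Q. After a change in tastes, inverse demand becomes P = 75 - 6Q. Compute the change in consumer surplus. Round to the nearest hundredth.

-7.29

Initial equilibrium: Q_0 = 1.8, P_0 = 73.2; CS_0 = (1/2)(1.8)(10.8) = 9.72, PS_0 = (1/2)(1.8)(7.2) = 6.48.
New equilibrium: 75 - 6Q = 66 + 4Q gives Q_1 = 0.9, P_1 = 69.6; CS_1 = 2.43, PS_1 = 1.62.
Change in consumer surplus = 2.43 - 9.72 = -7.29.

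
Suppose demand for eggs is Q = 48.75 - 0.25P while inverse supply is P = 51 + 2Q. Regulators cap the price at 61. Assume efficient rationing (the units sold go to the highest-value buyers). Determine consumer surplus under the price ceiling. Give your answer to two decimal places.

620.00

Rewriting demand in inverse form: P = 195 - 4Q.
Free-market equilibrium: 195 - 4Q = 51 + 2Q gives Q* = 24, P* = 99.
At the ceiling price 61, quantity supplied is (61 - 51)/2 = 5; supply is the short side, so Q = 5 trades at P = 61.
The demand price at Q = 5 is 175. CS is the trapezoid between demand and 61 over [0, 5]: (1/2)[(195 - 61) + (175 - 61)](5) = 620.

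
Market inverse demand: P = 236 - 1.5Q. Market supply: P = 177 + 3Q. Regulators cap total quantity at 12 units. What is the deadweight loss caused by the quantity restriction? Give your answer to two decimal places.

2.78

Without the quota, 236 - 1.5Q = 177 + 3Q gives Q* = 13.1111.
At Q = 12 the demand price is 236 - 1.5(12) = 218 and the supply price is 177 + 3(12) = 213.
DWL = (1/2)(gap between curves at 12) x (Q* - 12) = (1/2)(5)(1.1111) = 2.7778.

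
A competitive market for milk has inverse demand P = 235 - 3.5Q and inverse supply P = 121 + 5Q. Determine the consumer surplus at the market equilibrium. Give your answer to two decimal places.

314.78

Setting demand equal to supply, 114 = 8.5Q, so Q* = 13.4118 and P* = 188.0588.
CS is the area between the demand curve and P* from 0 to Q*: (1/2)(13.4118)(46.9412) = 314.782.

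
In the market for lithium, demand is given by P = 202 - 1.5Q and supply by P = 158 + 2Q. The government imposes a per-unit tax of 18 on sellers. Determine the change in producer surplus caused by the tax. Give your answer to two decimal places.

Pre-tax equilibrium: 202 - 1.5Q = 158 + 2Q gives Q* = 12.5714, P* = 183.1429.
With the tax, sellers need 18 more per unit: 202 - 1.5Q = 158 + 2Q + 18, so Q_t = 7.4286. Buyers pay P_b = 190.8571; sellers receive P_s = P_b - 18 = 172.8571.
Producers lose the trapezoid between P_s and P* out to Q_t plus the triangle from Q_t to Q*: change in PS = 55.1837 - 158.0408 = -102.8571.

-102.86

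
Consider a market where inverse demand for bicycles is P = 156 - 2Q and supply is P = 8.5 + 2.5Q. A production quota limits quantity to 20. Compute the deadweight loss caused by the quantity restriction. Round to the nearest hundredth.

367.36

Unrestricted equilibrium: Q* = (156 - 8.5)/(2 + 2.5) = 32.7778.
At Q = 20 the demand price is 156 - 2(20) = 116 and the supply price is 8.5 + 2.5(20) = 58.5.
Deadweight loss is the triangle between the curves from 20 to 32.7778: (1/2)(116 - 58.5)(32.7778 - 20) = 367.3611.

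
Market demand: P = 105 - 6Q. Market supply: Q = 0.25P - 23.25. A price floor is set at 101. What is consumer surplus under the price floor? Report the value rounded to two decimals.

1.33

Rewriting supply in inverse form: P = 93 + 4Q.
Free-market equilibrium: 105 - 6Q = 93 + 4Q gives Q* = 1.2, P* = 97.8.
At P = 101, buyers demand (105 - 101)/6 = 0.6667 while sellers would supply more, so the quantity traded is 0.6667 at price 101.
CS is the triangle under demand above 101: (1/2)(0.6667)(105 - 101) = 1.3333.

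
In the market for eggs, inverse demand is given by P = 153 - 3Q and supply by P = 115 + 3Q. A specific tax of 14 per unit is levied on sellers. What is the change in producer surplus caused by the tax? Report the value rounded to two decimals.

Without the tax, 153 - 3Q = 115 + 3Q so Q* = 6.3333 and P* = 134.
With the tax, sellers need 14 more per unit: 153 - 3Q = 115 + 3Q + 14, so Q_t = 4. Buyers pay P_b = 141; sellers receive P_s = P_b - 14 = 127.
PS falls from (1/2)(6.3333)(19) = 60.1667 to (1/2)(4)(12) = 24, a change of -36.1667.

-36.17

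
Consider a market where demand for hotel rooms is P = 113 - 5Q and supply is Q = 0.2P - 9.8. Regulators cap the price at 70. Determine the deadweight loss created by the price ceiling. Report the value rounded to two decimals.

24.20

Rewriting supply in inverse form: P = 49 + 5Q.
Without the control, 113 - 5Q = 49 + 5Q so Q* = 6.4 and P* = 81.
At P = 70, sellers supply (70 - 49)/5 = 4.2 while buyers want more, so the quantity traded is 4.2 at price 70.
At Q = 4.2 the demand price is 92 and the supply price is 70. Deadweight loss is the triangle between the curves from 4.2 to 6.4: (1/2)(92 - 70)(6.4 - 4.2) = 24.2.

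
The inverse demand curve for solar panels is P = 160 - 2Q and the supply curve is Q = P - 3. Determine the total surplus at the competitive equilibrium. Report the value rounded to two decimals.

4108.17

Rewriting supply in inverse form: P = 3 + Q.
Set 160 - 2Q = 3 + Q, which gives 157 = 3Q, so Q* = 52.3333 and P* = 160 - 2(52.3333) = 55.3333.
Total surplus is the full triangle between the curves from 0 to Q*: (1/2)(52.3333)(160 - 3) = 4108.1667.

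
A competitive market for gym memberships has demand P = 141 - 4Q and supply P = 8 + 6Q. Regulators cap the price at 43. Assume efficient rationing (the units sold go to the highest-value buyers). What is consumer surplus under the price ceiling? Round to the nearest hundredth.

503.61

Without the control, 141 - 4Q = 8 + 6Q so Q* = 13.3 and P* = 87.8.
At P = 43, sellers supply (43 - 8)/6 = 5.8333 while buyers want more, so the quantity traded is 5.8333 at price 43.
The demand price at Q = 5.8333 is 117.6667. CS is the trapezoid between demand and 43 over [0, 5.8333]: (1/2)[(141 - 43) + (117.6667 - 43)](5.8333) = 503.6111.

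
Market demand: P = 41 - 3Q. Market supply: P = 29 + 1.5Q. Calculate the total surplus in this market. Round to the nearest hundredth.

Setting demand equal to supply, 12 = 4.5Q, so Q* = 2.6667 and P* = 33.
Total surplus is the full triangle between the curves from 0 to Q*: (1/2)(2.6667)(41 - 29) = 16.

16.00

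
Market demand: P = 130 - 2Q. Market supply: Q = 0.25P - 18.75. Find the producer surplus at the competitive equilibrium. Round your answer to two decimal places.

168.06

Rewriting supply in inverse form: P = 75 + 4Q.
Equilibrium: 130 - 2Q = 75 + 4Q, so Q* = 9.1667 and P* = 111.6667.
PS is the area between P* and the supply curve from 0 to Q*: (1/2)(9.1667)(36.6667) = 168.0556.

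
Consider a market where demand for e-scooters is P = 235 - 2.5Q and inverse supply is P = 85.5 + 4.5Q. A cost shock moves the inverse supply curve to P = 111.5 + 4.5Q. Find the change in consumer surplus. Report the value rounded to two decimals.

Initial equilibrium: Q_0 = 21.3571, P_0 = 181.6071; CS_0 = (1/2)(21.3571)(53.3929) = 570.1594, PS_0 = (1/2)(21.3571)(96.1071) = 1026.287.
New equilibrium: 235 - 2.5Q = 111.5 + 4.5Q gives Q_1 = 17.6429, P_1 = 190.8929; CS_1 = 389.088, PS_1 = 700.3584.
Change in consumer surplus = 389.088 - 570.1594 = -181.0714.

-181.07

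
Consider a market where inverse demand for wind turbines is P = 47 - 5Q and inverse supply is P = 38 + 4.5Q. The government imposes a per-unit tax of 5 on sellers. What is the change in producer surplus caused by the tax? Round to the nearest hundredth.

-1.62

Without the tax, 47 - 5Q = 38 + 4.5Q so Q* = 0.9474 and P* = 42.2632.
With the tax, sellers need 5 more per unit: 47 - 5Q = 38 + 4.5Q + 5, so Q_t = 0.4211. Buyers pay P_b = 44.8947; sellers receive P_s = P_b - 5 = 39.8947.
PS falls from (1/2)(0.9474)(4.2632) = 2.0194 to (1/2)(0.4211)(1.8947) = 0.3989, a change of -1.6205.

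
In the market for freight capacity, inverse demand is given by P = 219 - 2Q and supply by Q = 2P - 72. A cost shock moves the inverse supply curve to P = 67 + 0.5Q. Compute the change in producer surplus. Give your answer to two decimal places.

-415.40

Rewriting supply in inverse form: P = 36 + 0.5Q.
Initial equilibrium: Q_0 = 73.2, P_0 = 72.6; CS_0 = (1/2)(73.2)(146.4) = 5358.24, PS_0 = (1/2)(73.2)(36.6) = 1339.56.
New equilibrium: 219 - 2Q = 67 + 0.5Q gives Q_1 = 60.8, P_1 = 97.4; CS_1 = 3696.64, PS_1 = 924.16.
Change in producer surplus = 924.16 - 1339.56 = -415.4.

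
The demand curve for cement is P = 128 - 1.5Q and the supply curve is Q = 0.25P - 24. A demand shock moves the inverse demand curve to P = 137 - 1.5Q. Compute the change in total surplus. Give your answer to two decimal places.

59.73

Rewriting supply in inverse form: P = 96 + 4Q.
Initial equilibrium: Q_0 = 5.8182, P_0 = 119.2727; CS_0 = (1/2)(5.8182)(8.7273) = 25.3884, PS_0 = (1/2)(5.8182)(23.2727) = 67.7025.
New equilibrium: 137 - 1.5Q = 96 + 4Q gives Q_1 = 7.4545, P_1 = 125.8182; CS_1 = 41.6777, PS_1 = 111.1405.
Change in total surplus = (41.6777 + 111.1405) - (25.3884 + 67.7025) = 59.7273.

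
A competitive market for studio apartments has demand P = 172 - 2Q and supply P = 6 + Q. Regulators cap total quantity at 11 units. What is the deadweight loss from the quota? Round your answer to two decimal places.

Unrestricted equilibrium: Q* = (172 - 6)/(2 + 1) = 55.3333.
At Q = 11 the demand price is 172 - 2(11) = 150 and the supply price is 6 + (11) = 17.
DWL = (1/2)(gap between curves at 11) x (Q* - 11) = (1/2)(133)(44.3333) = 2948.1667.

2948.17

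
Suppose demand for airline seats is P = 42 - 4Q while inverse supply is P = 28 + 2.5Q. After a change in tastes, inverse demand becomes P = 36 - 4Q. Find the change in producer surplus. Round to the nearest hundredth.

-3.91

Initial equilibrium: Q_0 = 2.1538, P_0 = 33.3846; CS_0 = (1/2)(2.1538)(8.6154) = 9.2781, PS_0 = (1/2)(2.1538)(5.3846) = 5.7988.
New equilibrium: 36 - 4Q = 28 + 2.5Q gives Q_1 = 1.2308, P_1 = 31.0769; CS_1 = 3.0296, PS_1 = 1.8935.
Change in producer surplus = 1.8935 - 5.7988 = -3.9053.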